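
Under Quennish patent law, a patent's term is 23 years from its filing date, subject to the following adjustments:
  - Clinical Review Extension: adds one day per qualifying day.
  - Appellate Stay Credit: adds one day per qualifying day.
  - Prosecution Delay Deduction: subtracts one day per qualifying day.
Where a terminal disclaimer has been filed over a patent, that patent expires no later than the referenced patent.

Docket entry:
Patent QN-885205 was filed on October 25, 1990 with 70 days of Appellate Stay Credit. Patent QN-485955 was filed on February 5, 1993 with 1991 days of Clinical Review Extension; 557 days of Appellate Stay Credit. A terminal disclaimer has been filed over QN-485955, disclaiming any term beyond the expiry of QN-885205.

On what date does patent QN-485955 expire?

Natural term of QN-485955:
  Base: filing + 23 years → 5 February 2016.
  Clinical Review Extension: +1991 days → 19 July 2021.
  Appellate Stay Credit: +557 days → 27 January 2023.
Expiry of referenced patent QN-885205:
  Base: filing + 23 years → 25 October 2013.
  Appellate Stay Credit: +70 days → 3 January 2014.
Terminal disclaimer: QN-485955 expires on the earlier of 27 January 2023 and 3 January 2014.

2014-01-03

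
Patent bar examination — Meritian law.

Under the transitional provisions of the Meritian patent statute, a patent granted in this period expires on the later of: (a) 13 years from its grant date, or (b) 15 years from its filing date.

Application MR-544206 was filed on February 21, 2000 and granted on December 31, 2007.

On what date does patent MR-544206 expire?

December 31, 2020

(a) grant + 13 years → 31 December 2020.
(b) filing + 15 years → 21 February 2015.
Later of the two: 31 December 2020.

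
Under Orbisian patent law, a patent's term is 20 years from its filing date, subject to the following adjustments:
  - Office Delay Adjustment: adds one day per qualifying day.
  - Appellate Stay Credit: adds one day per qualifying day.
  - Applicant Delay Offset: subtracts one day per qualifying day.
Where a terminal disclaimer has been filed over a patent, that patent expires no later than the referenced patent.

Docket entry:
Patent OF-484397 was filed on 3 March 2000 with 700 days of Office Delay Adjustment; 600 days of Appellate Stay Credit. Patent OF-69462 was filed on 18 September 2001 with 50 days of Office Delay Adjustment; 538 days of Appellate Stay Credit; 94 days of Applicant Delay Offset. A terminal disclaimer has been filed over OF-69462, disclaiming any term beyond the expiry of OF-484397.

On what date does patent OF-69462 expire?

Natural term of OF-69462:
  Base: filing + 20 years → 18 September 2021.
  Office Delay Adjustment: +50 days → 7 November 2021.
  Appellate Stay Credit: +538 days → 29 April 2023.
  Applicant Delay Offset: −94 days → 25 January 2023.
Expiry of referenced patent OF-484397:
  Base: filing + 20 years → 3 March 2020.
  Office Delay Adjustment: +700 days → 1 February 2022.
  Appellate Stay Credit: +600 days → 24 September 2023.
Terminal disclaimer: OF-69462 expires on the earlier of 25 January 2023 and 24 September 2023.

2023-01-25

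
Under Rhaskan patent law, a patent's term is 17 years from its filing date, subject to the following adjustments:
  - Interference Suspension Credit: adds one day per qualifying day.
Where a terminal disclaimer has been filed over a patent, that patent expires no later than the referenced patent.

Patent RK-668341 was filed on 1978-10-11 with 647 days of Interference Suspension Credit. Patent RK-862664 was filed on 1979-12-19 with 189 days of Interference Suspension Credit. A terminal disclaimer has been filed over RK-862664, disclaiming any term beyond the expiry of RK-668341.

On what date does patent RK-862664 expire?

1997-06-26

Natural term of RK-862664:
  Base: filing + 17 years → 19 December 1996.
  Interference Suspension Credit: +189 days → 26 June 1997.
Expiry of referenced patent RK-668341:
  Base: filing + 17 years → 11 October 1995.
  Interference Suspension Credit: +647 days → 19 July 1997.
Terminal disclaimer: RK-862664 expires on the earlier of 26 June 1997 and 19 July 1997.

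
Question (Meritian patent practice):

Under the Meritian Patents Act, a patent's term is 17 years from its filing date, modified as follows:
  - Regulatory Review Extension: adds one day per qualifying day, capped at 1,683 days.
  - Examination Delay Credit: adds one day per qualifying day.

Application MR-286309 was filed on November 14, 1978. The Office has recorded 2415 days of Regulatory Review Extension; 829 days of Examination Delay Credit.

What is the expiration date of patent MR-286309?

September 30, 2002

Base term: filing date + 17 years → 14 November 1995.
Regulatory Review Extension: 2415 days claimed exceeds the 1683-day cap, so +1683 days → 23 June 2000.
Examination Delay Credit: +829 days → 30 September 2002.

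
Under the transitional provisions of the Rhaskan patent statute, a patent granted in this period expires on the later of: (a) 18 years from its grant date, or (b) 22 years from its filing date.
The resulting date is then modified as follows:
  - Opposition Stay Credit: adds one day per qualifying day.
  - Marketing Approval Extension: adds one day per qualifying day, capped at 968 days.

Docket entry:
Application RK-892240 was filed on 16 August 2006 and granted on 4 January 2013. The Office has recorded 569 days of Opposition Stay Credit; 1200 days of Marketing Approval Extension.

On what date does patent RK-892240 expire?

(a) grant + 18 years → 4 January 2031.
(b) filing + 22 years → 16 August 2028.
Later of the two: 4 January 2031.
Opposition Stay Credit: +569 days → 26 July 2032.
Marketing Approval Extension: 1200 days claimed exceeds the 968-day cap, so +968 days → 21 March 2035.

March 21, 2035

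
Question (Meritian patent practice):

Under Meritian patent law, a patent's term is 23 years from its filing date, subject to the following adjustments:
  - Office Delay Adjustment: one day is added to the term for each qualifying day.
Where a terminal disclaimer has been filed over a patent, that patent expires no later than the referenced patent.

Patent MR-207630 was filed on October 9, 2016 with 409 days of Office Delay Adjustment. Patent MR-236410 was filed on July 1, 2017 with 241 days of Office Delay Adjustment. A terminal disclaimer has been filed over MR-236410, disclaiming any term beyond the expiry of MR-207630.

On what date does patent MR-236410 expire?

Natural term of MR-236410:
  Base: filing + 23 years → 1 July 2040.
  Office Delay Adjustment: +241 days → 27 February 2041.
Expiry of referenced patent MR-207630:
  Base: filing + 23 years → 9 October 2039.
  Office Delay Adjustment: +409 days → 21 November 2040.
Terminal disclaimer: MR-236410 expires on the earlier of 27 February 2041 and 21 November 2040.

November 21, 2040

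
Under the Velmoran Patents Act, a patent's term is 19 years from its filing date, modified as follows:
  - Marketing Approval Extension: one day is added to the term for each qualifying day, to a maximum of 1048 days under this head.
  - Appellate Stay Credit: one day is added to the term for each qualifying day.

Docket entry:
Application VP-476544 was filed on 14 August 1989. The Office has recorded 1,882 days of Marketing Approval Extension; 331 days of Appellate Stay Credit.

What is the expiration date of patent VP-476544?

May 24, 2012

Base term: filing date + 19 years → 14 August 2008.
Marketing Approval Extension: 1882 days claimed exceeds the 1048-day cap, so +1048 days → 28 June 2011.
Appellate Stay Credit: +331 days → 24 May 2012.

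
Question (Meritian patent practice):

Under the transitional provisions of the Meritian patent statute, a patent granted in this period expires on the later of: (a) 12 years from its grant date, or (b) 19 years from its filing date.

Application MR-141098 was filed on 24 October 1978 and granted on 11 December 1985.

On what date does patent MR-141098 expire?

December 11, 1997

(a) grant + 12 years → 11 December 1997.
(b) filing + 19 years → 24 October 1997.
Later of the two: 11 December 1997.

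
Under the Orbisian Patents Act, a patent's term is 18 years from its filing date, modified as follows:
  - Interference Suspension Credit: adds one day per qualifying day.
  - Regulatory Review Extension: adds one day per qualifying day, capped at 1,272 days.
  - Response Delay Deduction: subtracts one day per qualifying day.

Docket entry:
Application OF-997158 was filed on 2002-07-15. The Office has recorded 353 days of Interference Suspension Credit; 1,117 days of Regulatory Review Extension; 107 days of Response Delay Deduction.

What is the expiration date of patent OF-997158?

April 8, 2024

Base term: filing date + 18 years → 15 July 2020.
Interference Suspension Credit: +353 days → 3 July 2021.
Regulatory Review Extension: 1117 days (within the 1272-day cap) → +1117 days → 24 July 2024.
Response Delay Deduction: −107 days → 8 April 2024.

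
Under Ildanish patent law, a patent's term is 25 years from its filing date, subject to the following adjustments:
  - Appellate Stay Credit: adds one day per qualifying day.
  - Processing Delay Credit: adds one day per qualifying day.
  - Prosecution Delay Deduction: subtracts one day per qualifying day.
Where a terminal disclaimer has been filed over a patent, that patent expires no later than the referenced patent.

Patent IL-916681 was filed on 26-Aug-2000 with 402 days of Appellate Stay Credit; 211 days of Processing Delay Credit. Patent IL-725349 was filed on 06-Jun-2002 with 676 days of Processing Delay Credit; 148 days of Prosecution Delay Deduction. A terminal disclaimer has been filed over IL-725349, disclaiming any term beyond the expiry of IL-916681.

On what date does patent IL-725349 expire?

May 1, 2027

Natural term of IL-725349:
  Base: filing + 25 years → 6 June 2027.
  Processing Delay Credit: +676 days → 12 April 2029.
  Prosecution Delay Deduction: −148 days → 15 November 2028.
Expiry of referenced patent IL-916681:
  Base: filing + 25 years → 26 August 2025.
  Appellate Stay Credit: +402 days → 2 October 2026.
  Processing Delay Credit: +211 days → 1 May 2027.
Terminal disclaimer: IL-725349 expires on the earlier of 15 November 2028 and 1 May 2027.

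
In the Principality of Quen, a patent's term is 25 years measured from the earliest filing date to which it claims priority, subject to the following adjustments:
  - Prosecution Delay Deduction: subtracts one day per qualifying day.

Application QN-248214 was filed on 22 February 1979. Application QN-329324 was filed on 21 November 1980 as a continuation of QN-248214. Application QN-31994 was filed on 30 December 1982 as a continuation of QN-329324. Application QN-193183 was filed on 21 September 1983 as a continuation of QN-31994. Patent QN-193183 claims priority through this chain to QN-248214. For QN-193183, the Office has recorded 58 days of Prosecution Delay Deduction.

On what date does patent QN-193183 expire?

Earliest priority filing: 22 February 1979.
Base term: 22 February 1979 + 25 years → 22 February 2004.
Prosecution Delay Deduction: −58 days → 26 December 2003.

December 26, 2003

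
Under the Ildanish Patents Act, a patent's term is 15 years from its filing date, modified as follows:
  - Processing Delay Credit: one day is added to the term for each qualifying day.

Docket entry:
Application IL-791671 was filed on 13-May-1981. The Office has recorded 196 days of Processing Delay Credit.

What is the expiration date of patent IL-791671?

November 25, 1996

Base term: filing date + 15 years → 13 May 1996.
Processing Delay Credit: +196 days → 25 November 1996.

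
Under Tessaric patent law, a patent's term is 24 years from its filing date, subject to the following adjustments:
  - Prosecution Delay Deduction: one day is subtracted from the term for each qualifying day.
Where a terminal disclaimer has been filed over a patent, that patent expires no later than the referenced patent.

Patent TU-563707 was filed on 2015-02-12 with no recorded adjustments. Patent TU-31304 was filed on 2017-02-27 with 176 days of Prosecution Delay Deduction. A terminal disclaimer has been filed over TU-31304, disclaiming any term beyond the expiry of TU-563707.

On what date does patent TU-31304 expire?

Natural term of TU-31304:
  Base: filing + 24 years → 27 February 2041.
  Prosecution Delay Deduction: −176 days → 4 September 2040.
Expiry of referenced patent TU-563707:
  Base: filing + 24 years → 12 February 2039.
Terminal disclaimer: TU-31304 expires on the earlier of 4 September 2040 and 12 February 2039.

February 12, 2039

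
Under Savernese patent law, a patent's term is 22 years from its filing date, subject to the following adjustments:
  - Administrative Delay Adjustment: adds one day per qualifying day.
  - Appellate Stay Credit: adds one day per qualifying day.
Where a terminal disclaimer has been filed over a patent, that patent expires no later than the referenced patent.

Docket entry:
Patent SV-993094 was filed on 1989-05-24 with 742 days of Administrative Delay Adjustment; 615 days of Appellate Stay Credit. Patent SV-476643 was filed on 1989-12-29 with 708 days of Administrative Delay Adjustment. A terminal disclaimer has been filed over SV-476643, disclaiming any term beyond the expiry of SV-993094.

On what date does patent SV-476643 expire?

Natural term of SV-476643:
  Base: filing + 22 years → 29 December 2011.
  Administrative Delay Adjustment: +708 days → 6 December 2013.
Expiry of referenced patent SV-993094:
  Base: filing + 22 years → 24 May 2011.
  Administrative Delay Adjustment: +742 days → 4 June 2013.
  Appellate Stay Credit: +615 days → 9 February 2015.
Terminal disclaimer: SV-476643 expires on the earlier of 6 December 2013 and 9 February 2015.

December 6, 2013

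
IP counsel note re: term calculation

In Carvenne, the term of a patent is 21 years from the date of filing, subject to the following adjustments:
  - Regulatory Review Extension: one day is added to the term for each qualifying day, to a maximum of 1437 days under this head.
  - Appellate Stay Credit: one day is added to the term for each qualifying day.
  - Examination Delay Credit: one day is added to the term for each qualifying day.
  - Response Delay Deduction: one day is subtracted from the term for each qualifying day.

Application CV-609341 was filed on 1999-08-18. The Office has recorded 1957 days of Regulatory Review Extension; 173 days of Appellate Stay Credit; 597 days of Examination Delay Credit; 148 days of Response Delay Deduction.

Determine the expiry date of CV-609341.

Base term: filing date + 21 years → 18 August 2020.
Regulatory Review Extension: 1957 days claimed exceeds the 1437-day cap, so +1437 days → 25 July 2024.
Appellate Stay Credit: +173 days → 14 January 2025.
Examination Delay Credit: +597 days → 3 September 2026.
Response Delay Deduction: −148 days → 8 April 2026.

April 8, 2026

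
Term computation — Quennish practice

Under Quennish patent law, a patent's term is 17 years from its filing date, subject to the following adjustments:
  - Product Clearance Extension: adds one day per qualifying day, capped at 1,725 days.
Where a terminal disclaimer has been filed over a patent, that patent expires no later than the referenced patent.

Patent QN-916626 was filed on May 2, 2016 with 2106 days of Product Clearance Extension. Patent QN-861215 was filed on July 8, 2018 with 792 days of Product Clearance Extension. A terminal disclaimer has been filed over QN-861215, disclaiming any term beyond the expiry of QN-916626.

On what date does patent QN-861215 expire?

Natural term of QN-861215:
  Base: filing + 17 years → 8 July 2035.
  Product Clearance Extension: 792 days (within the 1725-day cap) → +792 days → 7 September 2037.
Expiry of referenced patent QN-916626:
  Base: filing + 17 years → 2 May 2033.
  Product Clearance Extension: 2106 days claimed exceeds the 1725-day cap, so +1725 days → 21 January 2038.
Terminal disclaimer: QN-861215 expires on the earlier of 7 September 2037 and 21 January 2038.

September 7, 2037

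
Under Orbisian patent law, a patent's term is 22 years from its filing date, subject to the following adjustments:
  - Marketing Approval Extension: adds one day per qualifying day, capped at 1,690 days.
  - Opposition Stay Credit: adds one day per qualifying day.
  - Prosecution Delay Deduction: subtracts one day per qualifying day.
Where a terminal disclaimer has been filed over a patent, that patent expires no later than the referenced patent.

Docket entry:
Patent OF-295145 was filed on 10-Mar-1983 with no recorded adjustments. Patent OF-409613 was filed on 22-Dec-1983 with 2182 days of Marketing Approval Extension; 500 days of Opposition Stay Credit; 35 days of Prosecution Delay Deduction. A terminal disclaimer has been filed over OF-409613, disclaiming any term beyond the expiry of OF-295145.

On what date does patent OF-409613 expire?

2005-03-10

Natural term of OF-409613:
  Base: filing + 22 years → 22 December 2005.
  Marketing Approval Extension: 2182 days claimed exceeds the 1690-day cap, so +1690 days → 8 August 2010.
  Opposition Stay Credit: +500 days → 21 December 2011.
  Prosecution Delay Deduction: −35 days → 16 November 2011.
Expiry of referenced patent OF-295145:
  Base: filing + 22 years → 10 March 2005.
Terminal disclaimer: OF-409613 expires on the earlier of 16 November 2011 and 10 March 2005.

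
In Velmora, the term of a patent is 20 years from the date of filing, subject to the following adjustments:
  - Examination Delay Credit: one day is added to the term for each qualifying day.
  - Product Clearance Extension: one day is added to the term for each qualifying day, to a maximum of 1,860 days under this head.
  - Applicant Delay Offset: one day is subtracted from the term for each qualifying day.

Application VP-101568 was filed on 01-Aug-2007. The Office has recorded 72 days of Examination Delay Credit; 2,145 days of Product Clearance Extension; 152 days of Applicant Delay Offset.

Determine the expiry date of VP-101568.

Base term: filing date + 20 years → 1 August 2027.
Examination Delay Credit: +72 days → 12 October 2027.
Product Clearance Extension: 2145 days claimed exceeds the 1860-day cap, so +1860 days → 14 November 2032.
Applicant Delay Offset: −152 days → 15 June 2032.

2032-06-15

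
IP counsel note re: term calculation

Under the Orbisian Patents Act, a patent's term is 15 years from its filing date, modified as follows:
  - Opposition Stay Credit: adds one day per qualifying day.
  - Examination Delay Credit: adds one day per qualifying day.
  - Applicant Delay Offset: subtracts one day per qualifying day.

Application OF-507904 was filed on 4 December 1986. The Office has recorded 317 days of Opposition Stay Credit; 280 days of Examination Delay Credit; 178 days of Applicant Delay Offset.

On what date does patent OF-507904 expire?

2003-01-27

Base term: filing date + 15 years → 4 December 2001.
Opposition Stay Credit: +317 days → 17 October 2002.
Examination Delay Credit: +280 days → 24 July 2003.
Applicant Delay Offset: −178 days → 27 January 2003.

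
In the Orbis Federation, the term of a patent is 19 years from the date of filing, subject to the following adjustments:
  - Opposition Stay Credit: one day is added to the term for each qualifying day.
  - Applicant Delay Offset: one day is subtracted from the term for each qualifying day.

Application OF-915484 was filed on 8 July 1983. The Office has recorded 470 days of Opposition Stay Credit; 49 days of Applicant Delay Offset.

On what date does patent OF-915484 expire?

September 2, 2003

Base term: filing date + 19 years → 8 July 2002.
Opposition Stay Credit: +470 days → 21 October 2003.
Applicant Delay Offset: −49 days → 2 September 2003.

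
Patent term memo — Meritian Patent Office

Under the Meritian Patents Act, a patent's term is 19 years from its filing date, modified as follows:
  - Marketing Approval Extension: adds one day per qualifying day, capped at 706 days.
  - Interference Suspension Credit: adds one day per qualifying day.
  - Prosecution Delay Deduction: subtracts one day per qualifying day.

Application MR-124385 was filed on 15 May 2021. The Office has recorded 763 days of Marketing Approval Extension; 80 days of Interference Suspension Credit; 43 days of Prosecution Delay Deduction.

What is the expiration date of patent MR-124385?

2042-05-28

Base term: filing date + 19 years → 15 May 2040.
Marketing Approval Extension: 763 days claimed exceeds the 706-day cap, so +706 days → 21 April 2042.
Interference Suspension Credit: +80 days → 10 July 2042.
Prosecution Delay Deduction: −43 days → 28 May 2042.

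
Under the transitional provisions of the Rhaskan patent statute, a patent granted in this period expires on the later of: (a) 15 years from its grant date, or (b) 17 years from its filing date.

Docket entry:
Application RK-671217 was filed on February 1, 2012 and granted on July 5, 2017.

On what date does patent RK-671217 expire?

July 5, 2032

(a) grant + 15 years → 5 July 2032.
(b) filing + 17 years → 1 February 2029.
Later of the two: 5 July 2032.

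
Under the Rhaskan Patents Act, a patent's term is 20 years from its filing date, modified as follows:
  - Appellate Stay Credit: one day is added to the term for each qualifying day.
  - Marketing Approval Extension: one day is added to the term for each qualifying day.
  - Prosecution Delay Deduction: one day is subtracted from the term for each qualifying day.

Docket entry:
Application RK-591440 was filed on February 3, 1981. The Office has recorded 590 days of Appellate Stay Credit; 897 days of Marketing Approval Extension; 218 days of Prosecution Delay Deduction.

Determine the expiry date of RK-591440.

Base term: filing date + 20 years → 3 February 2001.
Appellate Stay Credit: +590 days → 16 September 2002.
Marketing Approval Extension: +897 days → 1 March 2005.
Prosecution Delay Deduction: −218 days → 26 July 2004.

July 26, 2004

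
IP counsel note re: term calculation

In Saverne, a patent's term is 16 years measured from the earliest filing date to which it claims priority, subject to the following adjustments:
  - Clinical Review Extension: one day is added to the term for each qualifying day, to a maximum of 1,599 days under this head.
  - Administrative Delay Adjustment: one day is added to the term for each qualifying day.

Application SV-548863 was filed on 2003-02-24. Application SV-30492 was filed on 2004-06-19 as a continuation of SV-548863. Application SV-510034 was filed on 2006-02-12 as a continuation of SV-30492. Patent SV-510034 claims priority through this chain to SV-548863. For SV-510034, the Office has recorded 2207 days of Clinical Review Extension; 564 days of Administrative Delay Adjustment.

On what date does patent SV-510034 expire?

January 26, 2025

Earliest priority filing: 24 February 2003.
Base term: 24 February 2003 + 16 years → 24 February 2019.
Clinical Review Extension: 2207 days claimed exceeds the 1599-day cap, so +1599 days → 12 July 2023.
Administrative Delay Adjustment: +564 days → 26 January 2025.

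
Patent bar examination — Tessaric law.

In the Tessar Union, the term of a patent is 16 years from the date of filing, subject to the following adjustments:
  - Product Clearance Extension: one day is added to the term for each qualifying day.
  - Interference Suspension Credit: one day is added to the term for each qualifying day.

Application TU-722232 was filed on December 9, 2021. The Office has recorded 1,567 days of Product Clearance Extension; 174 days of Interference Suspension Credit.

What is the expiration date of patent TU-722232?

Base term: filing date + 16 years → 9 December 2037.
Product Clearance Extension: +1567 days → 25 March 2042.
Interference Suspension Credit: +174 days → 15 September 2042.

2042-09-15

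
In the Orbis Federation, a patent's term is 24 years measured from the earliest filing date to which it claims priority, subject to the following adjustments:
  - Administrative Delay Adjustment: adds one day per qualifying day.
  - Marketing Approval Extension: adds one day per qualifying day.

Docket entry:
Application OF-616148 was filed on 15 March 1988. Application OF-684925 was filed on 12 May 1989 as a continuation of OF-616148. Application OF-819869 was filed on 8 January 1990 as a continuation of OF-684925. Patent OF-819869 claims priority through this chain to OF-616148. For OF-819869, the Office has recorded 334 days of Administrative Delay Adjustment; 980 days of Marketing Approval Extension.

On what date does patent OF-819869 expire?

October 20, 2015

Earliest priority filing: 15 March 1988.
Base term: 15 March 1988 + 24 years → 15 March 2012.
Administrative Delay Adjustment: +334 days → 12 February 2013.
Marketing Approval Extension: +980 days → 20 October 2015.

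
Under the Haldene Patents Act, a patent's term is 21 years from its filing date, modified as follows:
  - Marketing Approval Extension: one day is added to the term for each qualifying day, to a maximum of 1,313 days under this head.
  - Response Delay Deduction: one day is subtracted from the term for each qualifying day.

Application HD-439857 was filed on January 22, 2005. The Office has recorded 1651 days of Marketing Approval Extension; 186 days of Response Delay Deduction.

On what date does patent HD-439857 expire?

2029-02-22

Base term: filing date + 21 years → 22 January 2026.
Marketing Approval Extension: 1651 days claimed exceeds the 1313-day cap, so +1313 days → 27 August 2029.
Response Delay Deduction: −186 days → 22 February 2029.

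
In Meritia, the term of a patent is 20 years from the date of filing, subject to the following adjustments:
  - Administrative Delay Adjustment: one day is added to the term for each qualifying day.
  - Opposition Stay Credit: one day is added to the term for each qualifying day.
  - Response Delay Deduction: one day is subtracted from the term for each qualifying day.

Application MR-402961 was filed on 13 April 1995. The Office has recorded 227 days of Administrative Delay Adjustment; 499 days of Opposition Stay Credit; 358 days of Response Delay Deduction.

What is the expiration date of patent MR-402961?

Base term: filing date + 20 years → 13 April 2015.
Administrative Delay Adjustment: +227 days → 26 November 2015.
Opposition Stay Credit: +499 days → 8 April 2017.
Response Delay Deduction: −358 days → 15 April 2016.

2016-04-15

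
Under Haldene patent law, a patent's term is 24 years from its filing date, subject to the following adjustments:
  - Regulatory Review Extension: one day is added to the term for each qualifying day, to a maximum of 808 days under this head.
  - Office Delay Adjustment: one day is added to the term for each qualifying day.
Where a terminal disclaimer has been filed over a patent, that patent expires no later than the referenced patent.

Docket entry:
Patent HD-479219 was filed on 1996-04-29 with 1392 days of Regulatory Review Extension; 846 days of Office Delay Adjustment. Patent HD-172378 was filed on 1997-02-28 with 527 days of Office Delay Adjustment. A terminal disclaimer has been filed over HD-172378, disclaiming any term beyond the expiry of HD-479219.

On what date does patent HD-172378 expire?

Natural term of HD-172378:
  Base: filing + 24 years → 28 February 2021.
  Office Delay Adjustment: +527 days → 9 August 2022.
Expiry of referenced patent HD-479219:
  Base: filing + 24 years → 29 April 2020.
  Regulatory Review Extension: 1392 days claimed exceeds the 808-day cap, so +808 days → 16 July 2022.
  Office Delay Adjustment: +846 days → 8 November 2024.
Terminal disclaimer: HD-172378 expires on the earlier of 9 August 2022 and 8 November 2024.

August 9, 2022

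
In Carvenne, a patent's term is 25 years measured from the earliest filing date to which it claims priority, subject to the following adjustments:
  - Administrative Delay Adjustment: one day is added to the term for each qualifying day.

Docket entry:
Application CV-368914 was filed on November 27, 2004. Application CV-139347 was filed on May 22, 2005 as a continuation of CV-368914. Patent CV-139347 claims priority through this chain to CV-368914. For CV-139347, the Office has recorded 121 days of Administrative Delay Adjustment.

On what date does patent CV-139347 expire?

Earliest priority filing: 27 November 2004.
Base term: 27 November 2004 + 25 years → 27 November 2029.
Administrative Delay Adjustment: +121 days → 28 March 2030.

2030-03-28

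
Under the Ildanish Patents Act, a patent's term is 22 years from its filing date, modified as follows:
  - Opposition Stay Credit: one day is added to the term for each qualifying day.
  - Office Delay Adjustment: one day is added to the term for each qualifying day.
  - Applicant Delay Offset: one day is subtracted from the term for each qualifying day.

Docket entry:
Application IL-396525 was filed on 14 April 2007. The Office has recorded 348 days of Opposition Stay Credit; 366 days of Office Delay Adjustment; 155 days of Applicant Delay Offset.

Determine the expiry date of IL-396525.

October 25, 2030

Base term: filing date + 22 years → 14 April 2029.
Opposition Stay Credit: +348 days → 28 March 2030.
Office Delay Adjustment: +366 days → 29 March 2031.
Applicant Delay Offset: −155 days → 25 October 2030.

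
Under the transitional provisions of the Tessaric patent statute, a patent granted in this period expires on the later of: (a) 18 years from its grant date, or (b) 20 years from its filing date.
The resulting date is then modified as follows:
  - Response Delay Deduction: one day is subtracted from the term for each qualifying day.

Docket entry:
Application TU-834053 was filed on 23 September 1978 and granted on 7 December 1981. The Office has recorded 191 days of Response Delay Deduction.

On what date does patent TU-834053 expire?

1999-05-30

(a) grant + 18 years → 7 December 1999.
(b) filing + 20 years → 23 September 1998.
Later of the two: 7 December 1999.
Response Delay Deduction: −191 days → 30 May 1999.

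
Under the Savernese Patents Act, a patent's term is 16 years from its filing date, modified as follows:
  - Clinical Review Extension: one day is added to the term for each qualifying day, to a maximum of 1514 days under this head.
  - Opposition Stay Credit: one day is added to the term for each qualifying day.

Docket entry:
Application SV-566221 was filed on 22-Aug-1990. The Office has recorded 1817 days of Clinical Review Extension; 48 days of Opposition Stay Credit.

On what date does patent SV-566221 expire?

Base term: filing date + 16 years → 22 August 2006.
Clinical Review Extension: 1817 days claimed exceeds the 1514-day cap, so +1514 days → 14 October 2010.
Opposition Stay Credit: +48 days → 1 December 2010.

2010-12-01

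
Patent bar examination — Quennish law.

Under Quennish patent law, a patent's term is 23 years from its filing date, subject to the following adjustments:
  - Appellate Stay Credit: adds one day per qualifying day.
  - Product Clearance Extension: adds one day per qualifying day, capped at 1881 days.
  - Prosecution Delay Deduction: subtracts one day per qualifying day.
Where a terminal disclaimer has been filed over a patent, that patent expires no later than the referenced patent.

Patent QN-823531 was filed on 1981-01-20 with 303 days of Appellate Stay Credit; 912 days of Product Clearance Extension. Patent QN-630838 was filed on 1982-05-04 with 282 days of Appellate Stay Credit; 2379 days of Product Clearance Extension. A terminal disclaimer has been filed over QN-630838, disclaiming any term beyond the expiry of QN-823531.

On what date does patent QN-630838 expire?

Natural term of QN-630838:
  Base: filing + 23 years → 4 May 2005.
  Appellate Stay Credit: +282 days → 10 February 2006.
  Product Clearance Extension: 2379 days claimed exceeds the 1881-day cap, so +1881 days → 6 April 2011.
Expiry of referenced patent QN-823531:
  Base: filing + 23 years → 20 January 2004.
  Appellate Stay Credit: +303 days → 18 November 2004.
  Product Clearance Extension: 912 days (within the 1881-day cap) → +912 days → 19 May 2007.
Terminal disclaimer: QN-630838 expires on the earlier of 6 April 2011 and 19 May 2007.

May 19, 2007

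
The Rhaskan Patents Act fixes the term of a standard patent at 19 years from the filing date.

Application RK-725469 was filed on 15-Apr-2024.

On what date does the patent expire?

2043-04-15

Filing date + 19 years → 15 April 2043.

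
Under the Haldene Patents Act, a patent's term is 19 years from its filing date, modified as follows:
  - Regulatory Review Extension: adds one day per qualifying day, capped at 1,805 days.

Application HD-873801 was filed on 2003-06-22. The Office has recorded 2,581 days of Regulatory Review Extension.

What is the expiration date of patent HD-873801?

Base term: filing date + 19 years → 22 June 2022.
Regulatory Review Extension: 2581 days claimed exceeds the 1805-day cap, so +1805 days → 1 June 2027.

June 1, 2027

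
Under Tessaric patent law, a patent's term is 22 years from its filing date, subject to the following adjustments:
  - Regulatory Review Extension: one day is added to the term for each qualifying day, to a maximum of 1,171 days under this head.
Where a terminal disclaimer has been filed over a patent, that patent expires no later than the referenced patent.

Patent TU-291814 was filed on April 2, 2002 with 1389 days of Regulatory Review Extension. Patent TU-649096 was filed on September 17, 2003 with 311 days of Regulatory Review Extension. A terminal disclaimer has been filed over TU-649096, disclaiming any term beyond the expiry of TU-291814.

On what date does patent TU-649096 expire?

Natural term of TU-649096:
  Base: filing + 22 years → 17 September 2025.
  Regulatory Review Extension: 311 days (within the 1171-day cap) → +311 days → 25 July 2026.
Expiry of referenced patent TU-291814:
  Base: filing + 22 years → 2 April 2024.
  Regulatory Review Extension: 1389 days claimed exceeds the 1171-day cap, so +1171 days → 17 June 2027.
Terminal disclaimer: TU-649096 expires on the earlier of 25 July 2026 and 17 June 2027.

2026-07-25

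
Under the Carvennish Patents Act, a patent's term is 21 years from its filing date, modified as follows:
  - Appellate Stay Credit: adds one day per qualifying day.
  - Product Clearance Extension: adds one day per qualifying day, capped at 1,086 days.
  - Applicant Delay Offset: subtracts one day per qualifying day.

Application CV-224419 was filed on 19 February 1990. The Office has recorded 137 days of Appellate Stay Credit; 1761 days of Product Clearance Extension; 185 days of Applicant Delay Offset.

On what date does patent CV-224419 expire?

December 23, 2013

Base term: filing date + 21 years → 19 February 2011.
Appellate Stay Credit: +137 days → 6 July 2011.
Product Clearance Extension: 1761 days claimed exceeds the 1086-day cap, so +1086 days → 26 June 2014.
Applicant Delay Offset: −185 days → 23 December 2013.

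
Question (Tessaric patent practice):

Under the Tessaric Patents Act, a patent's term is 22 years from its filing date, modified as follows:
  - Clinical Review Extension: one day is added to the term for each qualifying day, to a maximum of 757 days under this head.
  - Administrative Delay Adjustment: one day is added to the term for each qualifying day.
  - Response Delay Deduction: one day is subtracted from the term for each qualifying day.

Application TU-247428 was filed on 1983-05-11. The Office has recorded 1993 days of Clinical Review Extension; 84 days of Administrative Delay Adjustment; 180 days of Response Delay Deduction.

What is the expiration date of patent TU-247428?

2007-03-03

Base term: filing date + 22 years → 11 May 2005.
Clinical Review Extension: 1993 days claimed exceeds the 757-day cap, so +757 days → 7 June 2007.
Administrative Delay Adjustment: +84 days → 30 August 2007.
Response Delay Deduction: −180 days → 3 March 2007.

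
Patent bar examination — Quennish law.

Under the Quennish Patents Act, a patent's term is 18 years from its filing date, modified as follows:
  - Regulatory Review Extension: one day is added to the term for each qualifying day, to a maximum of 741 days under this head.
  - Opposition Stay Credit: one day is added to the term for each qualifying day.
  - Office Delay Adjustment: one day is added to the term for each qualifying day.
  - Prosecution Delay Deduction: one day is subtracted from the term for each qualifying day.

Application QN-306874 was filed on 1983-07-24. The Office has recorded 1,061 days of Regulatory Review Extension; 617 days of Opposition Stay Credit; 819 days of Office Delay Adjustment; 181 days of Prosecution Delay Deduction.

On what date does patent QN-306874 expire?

January 10, 2007

Base term: filing date + 18 years → 24 July 2001.
Regulatory Review Extension: 1061 days claimed exceeds the 741-day cap, so +741 days → 4 August 2003.
Opposition Stay Credit: +617 days → 12 April 2005.
Office Delay Adjustment: +819 days → 10 July 2007.
Prosecution Delay Deduction: −181 days → 10 January 2007.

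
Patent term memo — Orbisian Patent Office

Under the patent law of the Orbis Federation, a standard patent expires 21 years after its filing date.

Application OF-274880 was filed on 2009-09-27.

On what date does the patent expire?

2030-09-27

Filing date + 21 years → 27 September 2030.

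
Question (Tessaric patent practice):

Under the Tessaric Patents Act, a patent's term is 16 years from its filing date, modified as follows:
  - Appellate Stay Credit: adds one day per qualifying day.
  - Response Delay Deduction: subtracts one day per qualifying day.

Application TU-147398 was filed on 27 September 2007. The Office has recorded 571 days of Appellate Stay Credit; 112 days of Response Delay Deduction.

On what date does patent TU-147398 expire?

Base term: filing date + 16 years → 27 September 2023.
Appellate Stay Credit: +571 days → 20 April 2025.
Response Delay Deduction: −112 days → 29 December 2024.

2024-12-29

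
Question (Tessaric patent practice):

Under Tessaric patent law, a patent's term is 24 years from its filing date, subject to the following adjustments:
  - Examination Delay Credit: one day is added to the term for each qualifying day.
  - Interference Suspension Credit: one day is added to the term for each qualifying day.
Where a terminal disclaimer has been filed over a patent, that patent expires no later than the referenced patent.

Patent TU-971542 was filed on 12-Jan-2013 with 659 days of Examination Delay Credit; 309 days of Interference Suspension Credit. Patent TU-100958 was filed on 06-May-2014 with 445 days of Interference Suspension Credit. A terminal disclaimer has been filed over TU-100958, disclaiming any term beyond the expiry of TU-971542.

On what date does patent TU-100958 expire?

2039-07-25

Natural term of TU-100958:
  Base: filing + 24 years → 6 May 2038.
  Interference Suspension Credit: +445 days → 25 July 2039.
Expiry of referenced patent TU-971542:
  Base: filing + 24 years → 12 January 2037.
  Examination Delay Credit: +659 days → 2 November 2038.
  Interference Suspension Credit: +309 days → 7 September 2039.
Terminal disclaimer: TU-100958 expires on the earlier of 25 July 2039 and 7 September 2039.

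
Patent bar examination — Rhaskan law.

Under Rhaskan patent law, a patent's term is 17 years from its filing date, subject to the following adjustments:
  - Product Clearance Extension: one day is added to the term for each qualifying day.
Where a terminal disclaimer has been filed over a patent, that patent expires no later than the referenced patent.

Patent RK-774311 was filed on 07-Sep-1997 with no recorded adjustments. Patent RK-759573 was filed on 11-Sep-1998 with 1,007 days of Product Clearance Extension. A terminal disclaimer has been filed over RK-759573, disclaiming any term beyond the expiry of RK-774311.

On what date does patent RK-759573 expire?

2014-09-07

Natural term of RK-759573:
  Base: filing + 17 years → 11 September 2015.
  Product Clearance Extension: +1007 days → 14 June 2018.
Expiry of referenced patent RK-774311:
  Base: filing + 17 years → 7 September 2014.
Terminal disclaimer: RK-759573 expires on the earlier of 14 June 2018 and 7 September 2014.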